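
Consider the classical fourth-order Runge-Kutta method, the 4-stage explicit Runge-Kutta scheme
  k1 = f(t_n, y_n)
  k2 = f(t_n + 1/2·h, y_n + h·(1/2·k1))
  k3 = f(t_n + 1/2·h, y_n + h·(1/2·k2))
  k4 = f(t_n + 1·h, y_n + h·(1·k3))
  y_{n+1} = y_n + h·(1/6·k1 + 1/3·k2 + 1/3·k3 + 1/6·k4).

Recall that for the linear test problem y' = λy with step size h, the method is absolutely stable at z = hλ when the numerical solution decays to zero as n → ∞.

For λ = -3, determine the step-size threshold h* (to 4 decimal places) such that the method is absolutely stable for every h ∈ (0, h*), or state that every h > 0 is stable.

(-2.7853,0); λ=-3 ⇒ h* = 0.9284.

Set f=λy, z=hλ:
  order 4, 4-stage ⇒ R(z)=1+z+z^2/2+z^3/6+z^4/24
  (e.g. R(-1.04)=0.36207, |R|=0.36207)

Boundary: |R(x)|=1, x<0.
x=-1.04: |R|=0.3621
|R(-1.53)|=0.2718 |R(-1.47)|=0.2756 |R(-1.03)|=0.3652
Bisect:
  x_lo=-3.2374 |R|=1.9247  x_hi=-0.0727 |R|=0.9299
  mid=-1.65502 |R|=0.27159 →hi
  mid=-2.44619 |R|=0.59806 →hi
  mid=-2.84177 |R|=1.08855 →lo
  mid=-2.64398 |R|=0.80703 →hi
  mid=-2.74288 |R|=0.93791 →hi
  mid=-2.79232 |R|=1.01065 →lo
  mid=-2.76760 |R|=0.97365 →hi
  mid=-2.77996 |R|=0.99199 →hi
  mid=-2.78614 |R|=1.00128 →lo
  mid=-2.78305 |R|=0.99663 →hi
  ...
  [-2.78537,-2.78518] ⇒ x*=-2.7853
Interval (-2.7853, 0).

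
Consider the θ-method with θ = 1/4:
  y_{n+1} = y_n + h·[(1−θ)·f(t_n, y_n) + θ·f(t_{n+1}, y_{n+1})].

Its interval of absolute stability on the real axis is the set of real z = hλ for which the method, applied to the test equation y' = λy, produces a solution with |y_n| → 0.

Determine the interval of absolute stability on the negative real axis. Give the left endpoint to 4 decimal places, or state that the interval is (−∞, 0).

Test eqn y'=λy, z=hλ:
  y_{n+1} = y_n + z·[3/4·y_n + 1/4·y_{n+1}] ⇒ (1 − 1/4z)y_{n+1} = (1 + 3/4z)y_n
  Hence R(z) = (1 + 3/4z)/(1 − 1/4z).

Need |R(x)|<1, x<0.
x=-0.82: |R|=0.3195
R=−1: 1+3/4x = −1+1/4x ⇒ -1/2x=2 ⇒ x=2/(-1/2)=-4.0000
Confirm numerically:
  x=-3.524: |R|=0.87347 <1
  x=-2.316: |R|=0.46675 <1
  x=-2.227: |R|=0.43054 <1
  x=-1.628: |R|=0.15707 <1
  x=-4.412: |R|=1.09796 >1
  x=-4.274: |R|=1.06623 >1
So |R|<1 on (-4.0000, 0).

z∈(-4.0000,0).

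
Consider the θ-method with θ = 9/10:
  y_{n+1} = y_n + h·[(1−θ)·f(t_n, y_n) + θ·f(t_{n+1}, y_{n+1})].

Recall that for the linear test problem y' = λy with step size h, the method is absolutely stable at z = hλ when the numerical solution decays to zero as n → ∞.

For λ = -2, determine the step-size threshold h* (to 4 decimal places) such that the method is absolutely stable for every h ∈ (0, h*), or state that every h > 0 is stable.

interval (−∞, 0). Any h>0 works for λ=-2.

With y'=λy (z=hλ):
  y_{n+1} = y_n + z·[1/10·y_n + 9/10·y_{n+1}] ⇒ (1 − 9/10z)y_{n+1} = (1 + 1/10z)y_n
  R(z) = (1 + 1/10z)/(1 − 9/10z).

Need |R(x)|<1, x<0.
x=-1.76: |R|=0.3189
x=-2: |R|=0.2857
x=-10: |R|=0.0000
x=-100: |R|=0.0989
θ=9/10≥1/2 ⇒ |1+1/10x|<|1−9/10x| ∀x<0 ⇒ interval (−∞,0).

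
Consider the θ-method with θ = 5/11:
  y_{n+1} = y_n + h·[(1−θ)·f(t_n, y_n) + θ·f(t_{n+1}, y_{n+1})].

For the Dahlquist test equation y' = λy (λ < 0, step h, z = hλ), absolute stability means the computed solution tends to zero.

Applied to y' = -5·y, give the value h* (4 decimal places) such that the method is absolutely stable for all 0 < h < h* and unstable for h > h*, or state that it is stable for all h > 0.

Test eqn y'=λy, z=hλ:
  y_{n+1} = y_n + z·[6/11·y_n + 5/11·y_{n+1}] ⇒ (1 − 5/11z)y_{n+1} = (1 + 6/11z)y_n
  so R(z) = (1 + 6/11z)/(1 − 5/11z).

Boundary: |R(x)|=1, x<0.
x=-1.69: |R|=0.0442
R=−1: 1+6/11x = −1+5/11x ⇒ -1/11x=2 ⇒ x=2/(-1/11)=-22.0000
Confirm numerically:
  x=-20.774: |R|=0.98933 <1
  x=-20.244: |R|=0.98435 <1
  x=-13.918: |R|=0.89971 <1
  x=-11.454: |R|=0.84553 <1
  x=-22.268: |R|=1.00219 >1
  x=-22.258: |R|=1.00211 >1
Interval (-22.0000, 0).

(-22.0000,0); λ=-5 ⇒ h* = (22)/5 = 4.4000.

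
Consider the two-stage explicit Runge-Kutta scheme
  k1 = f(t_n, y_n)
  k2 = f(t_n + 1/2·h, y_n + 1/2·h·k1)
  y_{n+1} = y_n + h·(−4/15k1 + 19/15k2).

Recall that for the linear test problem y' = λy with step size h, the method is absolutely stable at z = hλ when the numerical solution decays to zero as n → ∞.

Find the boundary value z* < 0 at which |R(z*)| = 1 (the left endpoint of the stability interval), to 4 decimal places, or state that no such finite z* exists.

z* = -1.5789.

Set f=λy, z=hλ:
  k1=λy_n ⇒ h·k1=z·y_n;  k2=λ(1+1/2z)y_n ⇒ h·k2=z(1+1/2z)y_n
  y_{n+1}/y_n = 1 − 4/15z + 19/15z(1+1/2z) = 1 + z + 19/30z²
  so R(z) = 1 + z + 19/30z².

Need |R(x)|<1, x<0.
x=-1.61: |R|=1.0317
R=1: x+19/30x²=0 ⇒ x=−30/19=-1.5789; min R=1−1/(4·19/30)=0.6053>−1
Confirm numerically:
  x=-1.132: |R|=0.67957 <1
  x=-1.106: |R|=0.66872 <1
  x=-0.973: |R|=0.62660 <1
  x=-0.821: |R|=0.60589 <1
  x=-1.946: |R|=1.45238 >1
  x=-1.876: |R|=1.35294 >1
So |R|<1 on (-1.5789, 0).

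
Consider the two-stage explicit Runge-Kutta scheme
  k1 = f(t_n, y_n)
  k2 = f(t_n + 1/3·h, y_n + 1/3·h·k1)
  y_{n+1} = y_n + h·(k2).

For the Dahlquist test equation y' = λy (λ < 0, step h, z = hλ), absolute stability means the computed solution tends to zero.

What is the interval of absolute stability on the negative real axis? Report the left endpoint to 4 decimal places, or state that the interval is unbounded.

With y'=λy (z=hλ):
  k1=λy_n ⇒ h·k1=z·y_n;  k2=λ(1+1/3z)y_n ⇒ h·k2=z(1+1/3z)y_n
  y_{n+1}/y_n = 1 + z(1+1/3z) = 1 + z + 1/3z²
  so R(z) = 1 + z + 1/3z².

Boundary: |R(x)|=1, x<0.
x=-0.58: |R|=0.5321
R=1: x+1/3x²=0 ⇒ x=−3=-3.0000; min R=1−1/(4·1/3)=0.2500>−1
Confirm numerically:
  x=-1.930: |R|=0.31163 <1
  x=-1.629: |R|=0.25555 <1
  x=-1.417: |R|=0.25230 <1
  x=-3.323: |R|=1.35778 >1
  x=-3.313: |R|=1.34566 >1
Interval (-3.0000, 0).

z∈(-3.0000,0).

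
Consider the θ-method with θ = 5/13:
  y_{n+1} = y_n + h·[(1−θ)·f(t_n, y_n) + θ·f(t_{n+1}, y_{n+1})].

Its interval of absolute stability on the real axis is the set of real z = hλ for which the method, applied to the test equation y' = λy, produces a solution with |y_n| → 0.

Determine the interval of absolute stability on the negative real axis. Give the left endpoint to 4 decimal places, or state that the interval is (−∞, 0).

z∈(-8.6667,0).

On y'=λy, z=hλ:
  y_{n+1} = y_n + z·[8/13·y_n + 5/13·y_{n+1}] ⇒ (1 − 5/13z)y_{n+1} = (1 + 8/13z)y_n
  R(z) = (1 + 8/13z)/(1 − 5/13z).

Solve |R(x)|<1 on ℝ⁻.
x=-1.79: |R|=0.0601
R=−1: 1+8/13x = −1+5/13x ⇒ -3/13x=2 ⇒ x=2/(-3/13)=-8.6667
Confirm numerically:
  x=-6.677: |R|=0.87132 <1
  x=-6.241: |R|=0.83538 <1
  x=-5.795: |R|=0.79476 <1
  x=-4.398: |R|=0.63401 <1
  x=-9.230: |R|=1.02857 >1
  x=-9.034: |R|=1.01894 >1
  x=-8.890: |R|=1.01166 >1
So |R|<1 on (-8.6667, 0).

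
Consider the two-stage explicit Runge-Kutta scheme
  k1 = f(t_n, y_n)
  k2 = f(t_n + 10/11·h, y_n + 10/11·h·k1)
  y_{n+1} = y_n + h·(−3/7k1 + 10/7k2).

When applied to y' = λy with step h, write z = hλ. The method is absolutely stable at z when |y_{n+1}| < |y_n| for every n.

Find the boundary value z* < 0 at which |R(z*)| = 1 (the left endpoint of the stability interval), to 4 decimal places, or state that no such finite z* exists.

left endpoint -0.7700.

With y'=λy (z=hλ):
  k1=λy_n ⇒ h·k1=z·y_n;  k2=λ(1+10/11z)y_n ⇒ h·k2=z(1+10/11z)y_n
  y_{n+1}/y_n = 1 − 3/7z + 10/7z(1+10/11z) = 1 + z + 100/77z²
  Hence R(z) = 1 + z + 100/77z².

Find x<0 with |R(x)|<1.
x=-1.08: |R|=1.4348
R=1: x+100/77x²=0 ⇒ x=−77/100=-0.7700; min R=1−1/(4·100/77)=0.8075>−1
Confirm numerically:
  x=-0.694: |R|=0.93150 <1
  x=-0.484: |R|=0.82023 <1
  x=-0.418: |R|=0.80891 <1
  x=-1.156: |R|=1.57950 >1
  x=-1.059: |R|=1.39747 >1
So |R|<1 on (-0.7700, 0).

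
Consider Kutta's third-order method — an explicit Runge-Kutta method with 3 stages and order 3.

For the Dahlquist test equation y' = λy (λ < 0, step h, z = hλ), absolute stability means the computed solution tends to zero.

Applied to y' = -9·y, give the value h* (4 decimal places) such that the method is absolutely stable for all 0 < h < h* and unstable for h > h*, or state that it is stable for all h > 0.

(-2.5127,0); λ=-9 ⇒ h* = 0.2792.

With y'=λy (z=hλ):
  order 3, 3-stage ⇒ R(z)=1+z+z^2/2+z^3/6
  (e.g. R(-0.49)=0.61044, |R|=0.61044)

Need |R(x)|<1, x<0.
x=-0.49: |R|=0.6104
|R(-2.91)|=1.7830 |R(-1.03)|=0.3183 |R(-0.65)|=0.5155
Bisect:
  x_lo=-2.8694 |R|=1.6903  x_hi=-0.2344 |R|=0.7909
  mid=-1.55193 |R|=0.02934 →hi
  mid=-2.21068 |R|=0.56777 →hi
  mid=-2.54006 |R|=1.04547 →lo
  mid=-2.37537 |R|=0.78797 →hi
  mid=-2.45771 |R|=0.91178 →hi
  mid=-2.49889 |R|=0.97736 →hi
  mid=-2.51947 |R|=1.01109 →lo
  mid=-2.50918 |R|=0.99414 →hi
  mid=-2.51432 |R|=1.00260 →lo
  mid=-2.51175 |R|=0.99837 →hi
  ...
  [-2.51288,-2.51272] ⇒ x*=-2.5127
Stable set (-2.5127, 0).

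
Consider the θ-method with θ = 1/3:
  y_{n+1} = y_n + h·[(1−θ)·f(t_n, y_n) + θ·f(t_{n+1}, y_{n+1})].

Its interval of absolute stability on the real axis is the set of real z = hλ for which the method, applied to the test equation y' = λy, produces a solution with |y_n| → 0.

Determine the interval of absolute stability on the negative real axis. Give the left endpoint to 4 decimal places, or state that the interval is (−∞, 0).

With y'=λy (z=hλ):
  y_{n+1} = y_n + z·[2/3·y_n + 1/3·y_{n+1}] ⇒ (1 − 1/3z)y_{n+1} = (1 + 2/3z)y_n
  Hence R(z) = (1 + 2/3z)/(1 − 1/3z).

Need |R(x)|<1, x<0.
x=-1.05: |R|=0.2222
R=−1: 1+2/3x = −1+1/3x ⇒ -1/3x=2 ⇒ x=2/(-1/3)=-6.0000
Confirm numerically:
  x=-4.881: |R|=0.85801 <1
  x=-2.972: |R|=0.49297 <1
  x=-2.545: |R|=0.37692 <1
  x=-6.433: |R|=1.04590 >1
  x=-6.022: |R|=1.00244 >1
Interval (-6.0000, 0).

(-6.0000, 0).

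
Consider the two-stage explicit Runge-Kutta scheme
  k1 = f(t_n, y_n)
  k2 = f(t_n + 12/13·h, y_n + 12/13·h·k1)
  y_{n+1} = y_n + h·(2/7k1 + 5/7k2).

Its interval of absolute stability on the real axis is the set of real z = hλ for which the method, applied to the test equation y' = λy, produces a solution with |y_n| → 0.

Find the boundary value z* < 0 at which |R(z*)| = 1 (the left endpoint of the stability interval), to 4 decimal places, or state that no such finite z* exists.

z* = -1.5167.

On y'=λy, z=hλ:
  k1=λy_n ⇒ h·k1=z·y_n;  k2=λ(1+12/13z)y_n ⇒ h·k2=z(1+12/13z)y_n
  y_{n+1}/y_n = 1 + 2/7z + 5/7z(1+12/13z) = 1 + z + 60/91z²
  R(z) = 1 + z + 60/91z².

Find x<0 with |R(x)|<1.
x=-1.18: |R|=0.7381
R=1: x+60/91x²=0 ⇒ x=−91/60=-1.5167; min R=1−1/(4·60/91)=0.6208>−1
Confirm numerically:
  x=-1.232: |R|=0.76876 <1
  x=-1.197: |R|=0.74771 <1
  x=-0.743: |R|=0.62099 <1
  x=-2.043: |R|=1.70899 >1
  x=-1.936: |R|=1.53527 >1
  x=-1.645: |R|=1.13919 >1
Stable set (-1.5167, 0).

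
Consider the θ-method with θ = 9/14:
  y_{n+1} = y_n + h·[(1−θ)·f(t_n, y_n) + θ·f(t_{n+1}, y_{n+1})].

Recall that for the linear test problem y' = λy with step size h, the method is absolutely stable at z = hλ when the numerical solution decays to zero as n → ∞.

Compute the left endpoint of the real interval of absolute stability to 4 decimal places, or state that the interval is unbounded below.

interval (−∞, 0).

With y'=λy (z=hλ):
  y_{n+1} = y_n + z·[5/14·y_n + 9/14·y_{n+1}] ⇒ (1 − 9/14z)y_{n+1} = (1 + 5/14z)y_n
  so R(z) = (1 + 5/14z)/(1 − 9/14z).

Need |R(x)|<1, x<0.
x=-1.16: |R|=0.3355
x=-2: |R|=0.1250
x=-10: |R|=0.3462
x=-100: |R|=0.5317
θ=9/14≥1/2 ⇒ |1+5/14x|<|1−9/14x| ∀x<0 ⇒ unbounded interval.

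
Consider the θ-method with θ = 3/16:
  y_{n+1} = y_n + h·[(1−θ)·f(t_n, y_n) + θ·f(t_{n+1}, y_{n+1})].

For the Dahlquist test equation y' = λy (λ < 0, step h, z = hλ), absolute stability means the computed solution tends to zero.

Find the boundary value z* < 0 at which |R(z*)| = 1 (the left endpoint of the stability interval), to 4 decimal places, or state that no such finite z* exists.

Set f=λy, z=hλ:
  y_{n+1} = y_n + z·[13/16·y_n + 3/16·y_{n+1}] ⇒ (1 − 3/16z)y_{n+1} = (1 + 13/16z)y_n
  so R(z) = (1 + 13/16z)/(1 − 3/16z).

Solve |R(x)|<1 on ℝ⁻.
x=-1.08: |R|=0.1019
R=−1: 1+13/16x = −1+3/16x ⇒ -5/8x=2 ⇒ x=2/(-5/8)=-3.2000
Confirm numerically:
  x=-2.837: |R|=0.85190 <1
  x=-2.770: |R|=0.82312 <1
  x=-2.490: |R|=0.69749 <1
  x=-2.018: |R|=0.46404 <1
  x=-3.730: |R|=1.19492 >1
  x=-3.405: |R|=1.07820 >1
  x=-3.276: |R|=1.02943 >1
Stable set (-3.2000, 0).

z* = -3.2000.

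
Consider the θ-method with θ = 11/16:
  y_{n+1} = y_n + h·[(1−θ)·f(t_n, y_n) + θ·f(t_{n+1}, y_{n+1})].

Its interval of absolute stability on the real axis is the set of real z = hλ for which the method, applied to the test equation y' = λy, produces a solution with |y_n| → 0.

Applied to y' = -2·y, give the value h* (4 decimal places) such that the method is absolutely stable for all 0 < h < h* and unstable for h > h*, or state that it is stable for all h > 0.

unbounded; (−∞, 0). Any h>0 works for λ=-2.

Set f=λy, z=hλ:
  y_{n+1} = y_n + z·[5/16·y_n + 11/16·y_{n+1}] ⇒ (1 − 11/16z)y_{n+1} = (1 + 5/16z)y_n
  R(z) = (1 + 5/16z)/(1 − 11/16z).

Find x<0 with |R(x)|<1.
x=-0.7: |R|=0.5274
x=-2: |R|=0.1579
x=-10: |R|=0.2698
x=-100: |R|=0.4337
θ=11/16≥1/2 ⇒ |1+5/16x|<|1−11/16x| ∀x<0 ⇒ unbounded interval.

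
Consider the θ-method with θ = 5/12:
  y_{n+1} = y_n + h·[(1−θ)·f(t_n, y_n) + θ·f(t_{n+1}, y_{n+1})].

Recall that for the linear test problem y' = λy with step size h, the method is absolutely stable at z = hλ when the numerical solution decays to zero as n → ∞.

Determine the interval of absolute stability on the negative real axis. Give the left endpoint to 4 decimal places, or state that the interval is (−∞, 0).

Set f=λy, z=hλ:
  y_{n+1} = y_n + z·[7/12·y_n + 5/12·y_{n+1}] ⇒ (1 − 5/12z)y_{n+1} = (1 + 7/12z)y_n
  Hence R(z) = (1 + 7/12z)/(1 − 5/12z).

Need |R(x)|<1, x<0.
x=-1.55: |R|=0.0582
R=−1: 1+7/12x = −1+5/12x ⇒ -1/6x=2 ⇒ x=2/(-1/6)=-12.0000
Confirm numerically:
  x=-11.546: |R|=0.98698 <1
  x=-9.954: |R|=0.93375 <1
  x=-6.533: |R|=0.75520 <1
  x=-6.003: |R|=0.71453 <1
  x=-12.594: |R|=1.01585 >1
  x=-12.144: |R|=1.00396 >1
  x=-12.096: |R|=1.00265 >1
Interval (-12.0000, 0).

(-12.0000, 0).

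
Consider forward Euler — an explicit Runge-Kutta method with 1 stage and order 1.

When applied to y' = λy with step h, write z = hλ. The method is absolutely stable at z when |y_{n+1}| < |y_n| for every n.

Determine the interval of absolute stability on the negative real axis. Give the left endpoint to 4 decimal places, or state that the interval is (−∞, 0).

(-2.0000, 0).

With y'=λy (z=hλ):
  order 1, 1-stage ⇒ R(z)=1+z
  (e.g. R(-0.53)=0.47000, |R|=0.47000)

Find x<0 with |R(x)|<1.
x=-0.53: |R|=0.4700
|R(-1.73)|=0.7300 |R(-1.12)|=0.1200 |R(-1.11)|=0.1100
Bisect:
  x_lo=-2.6155 |R|=1.6155  x_hi=-0.0911 |R|=0.9089
  mid=-1.35330 |R|=0.35330 →hi
  mid=-1.98438 |R|=0.98438 →hi
  mid=-2.29993 |R|=1.29993 →lo
  mid=-2.14215 |R|=1.14215 →lo
  mid=-2.06327 |R|=1.06327 →lo
  mid=-2.02383 |R|=1.02383 →lo
  mid=-2.00410 |R|=1.00410 →lo
  mid=-1.99424 |R|=0.99424 →hi
  mid=-1.99917 |R|=0.99917 →hi
  mid=-2.00164 |R|=1.00164 →lo
  ...
  [-2.00010,-1.99994] ⇒ x*=-2.0000
Stable set (-2.0000, 0).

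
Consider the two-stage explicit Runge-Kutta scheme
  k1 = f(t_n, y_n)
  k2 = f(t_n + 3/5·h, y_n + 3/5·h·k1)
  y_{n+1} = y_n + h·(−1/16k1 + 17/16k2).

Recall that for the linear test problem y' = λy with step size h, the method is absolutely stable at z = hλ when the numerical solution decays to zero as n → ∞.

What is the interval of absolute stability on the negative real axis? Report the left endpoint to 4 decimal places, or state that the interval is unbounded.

z∈(-1.5686,0).

With y'=λy (z=hλ):
  k1=λy_n ⇒ h·k1=z·y_n;  k2=λ(1+3/5z)y_n ⇒ h·k2=z(1+3/5z)y_n
  y_{n+1}/y_n = 1 − 1/16z + 17/16z(1+3/5z) = 1 + z + 51/80z²
  ⇒ R(z) = 1 + z + 51/80z².

Solve |R(x)|<1 on ℝ⁻.
x=-1.18: |R|=0.7077
R=1: x+51/80x²=0 ⇒ x=−80/51=-1.5686; min R=1−1/(4·51/80)=0.6078>−1
Confirm numerically:
  x=-1.367: |R|=0.82429 <1
  x=-1.047: |R|=0.65183 <1
  x=-0.931: |R|=0.62156 <1
  x=-0.669: |R|=0.61632 <1
  x=-2.019: |R|=1.57968 >1
  x=-1.808: |R|=1.27590 >1
  x=-1.754: |R|=1.20728 >1
So |R|<1 on (-1.5686, 0).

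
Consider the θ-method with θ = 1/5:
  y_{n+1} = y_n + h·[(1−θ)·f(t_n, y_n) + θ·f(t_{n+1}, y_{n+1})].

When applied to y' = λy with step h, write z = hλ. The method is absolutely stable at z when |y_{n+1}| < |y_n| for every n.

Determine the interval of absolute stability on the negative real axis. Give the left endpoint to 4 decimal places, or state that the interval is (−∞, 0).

With y'=λy (z=hλ):
  y_{n+1} = y_n + z·[4/5·y_n + 1/5·y_{n+1}] ⇒ (1 − 1/5z)y_{n+1} = (1 + 4/5z)y_n
  Hence R(z) = (1 + 4/5z)/(1 − 1/5z).

Solve |R(x)|<1 on ℝ⁻.
x=-0.56: |R|=0.4964
R=−1: 1+4/5x = −1+1/5x ⇒ -3/5x=2 ⇒ x=2/(-3/5)=-3.3333
Confirm numerically:
  x=-2.961: |R|=0.85969 <1
  x=-2.506: |R|=0.66933 <1
  x=-1.738: |R|=0.28970 <1
  x=-1.660: |R|=0.24625 <1
  x=-3.890: |R|=1.18785 >1
  x=-3.887: |R|=1.18690 >1
Interval (-3.3333, 0).

z∈(-3.3333,0).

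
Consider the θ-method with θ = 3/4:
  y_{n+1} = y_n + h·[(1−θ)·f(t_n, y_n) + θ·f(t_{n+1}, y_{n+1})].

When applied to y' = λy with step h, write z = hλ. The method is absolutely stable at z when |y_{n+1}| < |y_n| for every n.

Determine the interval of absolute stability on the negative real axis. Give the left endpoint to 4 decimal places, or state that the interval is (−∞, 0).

Test eqn y'=λy, z=hλ:
  y_{n+1} = y_n + z·[1/4·y_n + 3/4·y_{n+1}] ⇒ (1 − 3/4z)y_{n+1} = (1 + 1/4z)y_n
  R(z) = (1 + 1/4z)/(1 − 3/4z).

Find x<0 with |R(x)|<1.
x=-1.11: |R|=0.3943
x=-2: |R|=0.2000
x=-10: |R|=0.1765
x=-100: |R|=0.3158
θ=3/4≥1/2 ⇒ |1+1/4x|<|1−3/4x| ∀x<0 ⇒ stable on all of ℝ⁻.

unbounded; (−∞, 0).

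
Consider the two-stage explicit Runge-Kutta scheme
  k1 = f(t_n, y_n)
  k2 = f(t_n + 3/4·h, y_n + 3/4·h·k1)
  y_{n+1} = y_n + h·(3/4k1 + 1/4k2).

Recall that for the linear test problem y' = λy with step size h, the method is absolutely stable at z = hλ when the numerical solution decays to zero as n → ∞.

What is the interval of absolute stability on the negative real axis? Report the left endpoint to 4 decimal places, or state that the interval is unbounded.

Test eqn y'=λy, z=hλ:
  k1=λy_n ⇒ h·k1=z·y_n;  k2=λ(1+3/4z)y_n ⇒ h·k2=z(1+3/4z)y_n
  y_{n+1}/y_n = 1 + 3/4z + 1/4z(1+3/4z) = 1 + z + 3/16z²
  Hence R(z) = 1 + z + 3/16z².

Need |R(x)|<1, x<0.
x=-0.34: |R|=0.6817
R=1: x+3/16x²=0 ⇒ x=−16/3=-5.3333; min R=1−1/(4·3/16)=-0.3333>−1
Confirm numerically:
  x=-4.921: |R|=0.61955 <1
  x=-3.924: |R|=0.03692 <1
  x=-3.066: |R|=0.30343 <1
  x=-2.345: |R|=0.31393 <1
  x=-5.789: |R|=1.49460 >1
  x=-5.538: |R|=1.21252 >1
So |R|<1 on (-5.3333, 0).

z∈(-5.3333,0).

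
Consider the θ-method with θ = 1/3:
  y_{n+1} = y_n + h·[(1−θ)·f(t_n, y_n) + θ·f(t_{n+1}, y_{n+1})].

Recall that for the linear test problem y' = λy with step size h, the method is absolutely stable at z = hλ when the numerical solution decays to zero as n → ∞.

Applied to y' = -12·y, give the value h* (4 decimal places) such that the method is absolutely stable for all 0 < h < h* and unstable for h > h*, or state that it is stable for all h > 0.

Set f=λy, z=hλ:
  y_{n+1} = y_n + z·[2/3·y_n + 1/3·y_{n+1}] ⇒ (1 − 1/3z)y_{n+1} = (1 + 2/3z)y_n
  so R(z) = (1 + 2/3z)/(1 − 1/3z).

Find x<0 with |R(x)|<1.
x=-0.98: |R|=0.2613
R=−1: 1+2/3x = −1+1/3x ⇒ -1/3x=2 ⇒ x=2/(-1/3)=-6.0000
Confirm numerically:
  x=-5.964: |R|=0.99598 <1
  x=-4.846: |R|=0.85292 <1
  x=-4.733: |R|=0.83616 <1
  x=-4.379: |R|=0.78032 <1
  x=-6.437: |R|=1.04631 >1
  x=-6.360: |R|=1.03846 >1
  x=-6.312: |R|=1.03351 >1
So |R|<1 on (-6.0000, 0).

(-6.0000,0); λ=-12 ⇒ h* = (6)/12 = 0.5000.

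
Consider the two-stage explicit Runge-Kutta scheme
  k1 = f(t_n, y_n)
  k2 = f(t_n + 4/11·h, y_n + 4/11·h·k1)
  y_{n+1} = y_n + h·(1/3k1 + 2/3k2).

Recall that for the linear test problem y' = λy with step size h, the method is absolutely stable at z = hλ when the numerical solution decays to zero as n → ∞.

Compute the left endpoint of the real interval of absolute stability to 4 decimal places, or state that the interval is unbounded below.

z* = -4.1250.

With y'=λy (z=hλ):
  k1=λy_n ⇒ h·k1=z·y_n;  k2=λ(1+4/11z)y_n ⇒ h·k2=z(1+4/11z)y_n
  y_{n+1}/y_n = 1 + 1/3z + 2/3z(1+4/11z) = 1 + z + 8/33z²
  so R(z) = 1 + z + 8/33z².

Boundary: |R(x)|=1, x<0.
x=-1.52: |R|=0.0401
R=1: x+8/33x²=0 ⇒ x=−33/8=-4.1250; min R=1−1/(4·8/33)=-0.0312>−1
Confirm numerically:
  x=-3.381: |R|=0.39019 <1
  x=-3.282: |R|=0.32928 <1
  x=-2.407: |R|=0.00248 <1
  x=-1.982: |R|=0.02968 <1
  x=-4.523: |R|=1.43640 >1
  x=-4.345: |R|=1.23173 >1
  x=-4.275: |R|=1.15545 >1
Stable set (-4.1250, 0).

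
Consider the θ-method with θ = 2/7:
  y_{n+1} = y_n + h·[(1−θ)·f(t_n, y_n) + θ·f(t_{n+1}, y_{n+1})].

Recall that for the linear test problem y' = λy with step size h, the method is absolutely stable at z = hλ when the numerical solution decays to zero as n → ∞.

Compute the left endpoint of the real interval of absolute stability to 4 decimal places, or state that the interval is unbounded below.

z* = -4.6667.

With y'=λy (z=hλ):
  y_{n+1} = y_n + z·[5/7·y_n + 2/7·y_{n+1}] ⇒ (1 − 2/7z)y_{n+1} = (1 + 5/7z)y_n
  R(z) = (1 + 5/7z)/(1 − 2/7z).

Find x<0 with |R(x)|<1.
x=-1.41: |R|=0.0051
R=−1: 1+5/7x = −1+2/7x ⇒ -3/7x=2 ⇒ x=2/(-3/7)=-4.6667
Confirm numerically:
  x=-4.114: |R|=0.89112 <1
  x=-3.983: |R|=0.86296 <1
  x=-3.502: |R|=0.75050 <1
  x=-2.203: |R|=0.35201 <1
  x=-5.202: |R|=1.09228 >1
  x=-5.161: |R|=1.08561 >1
  x=-5.146: |R|=1.08316 >1
Stable set (-4.6667, 0).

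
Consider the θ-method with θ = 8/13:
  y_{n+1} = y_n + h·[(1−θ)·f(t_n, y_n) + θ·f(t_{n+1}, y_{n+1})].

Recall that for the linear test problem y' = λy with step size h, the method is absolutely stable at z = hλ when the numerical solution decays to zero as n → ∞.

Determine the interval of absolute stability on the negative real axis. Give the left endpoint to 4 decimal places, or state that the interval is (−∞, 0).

(−∞, 0) — no finite endpoint.

Set f=λy, z=hλ:
  y_{n+1} = y_n + z·[5/13·y_n + 8/13·y_{n+1}] ⇒ (1 − 8/13z)y_{n+1} = (1 + 5/13z)y_n
  ⇒ R(z) = (1 + 5/13z)/(1 − 8/13z).

Boundary: |R(x)|=1, x<0.
x=-0.58: |R|=0.5726
x=-2: |R|=0.1034
x=-10: |R|=0.3978
x=-100: |R|=0.5990
θ=8/13≥1/2 ⇒ |1+5/13x|<|1−8/13x| ∀x<0 ⇒ stable on all of ℝ⁻.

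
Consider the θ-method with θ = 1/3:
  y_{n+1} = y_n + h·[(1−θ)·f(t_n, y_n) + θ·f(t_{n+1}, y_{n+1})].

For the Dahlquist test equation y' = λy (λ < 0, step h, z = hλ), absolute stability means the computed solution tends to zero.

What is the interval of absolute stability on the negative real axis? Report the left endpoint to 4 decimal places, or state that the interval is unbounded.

Set f=λy, z=hλ:
  y_{n+1} = y_n + z·[2/3·y_n + 1/3·y_{n+1}] ⇒ (1 − 1/3z)y_{n+1} = (1 + 2/3z)y_n
  so R(z) = (1 + 2/3z)/(1 − 1/3z).

Boundary: |R(x)|=1, x<0.
x=-1.73: |R|=0.0973
R=−1: 1+2/3x = −1+1/3x ⇒ -1/3x=2 ⇒ x=2/(-1/3)=-6.0000
Confirm numerically:
  x=-5.137: |R|=0.89394 <1
  x=-3.724: |R|=0.66151 <1
  x=-3.164: |R|=0.53991 <1
  x=-6.582: |R|=1.06074 >1
  x=-6.022: |R|=1.00244 >1
Stable set (-6.0000, 0).

(-6.0000, 0).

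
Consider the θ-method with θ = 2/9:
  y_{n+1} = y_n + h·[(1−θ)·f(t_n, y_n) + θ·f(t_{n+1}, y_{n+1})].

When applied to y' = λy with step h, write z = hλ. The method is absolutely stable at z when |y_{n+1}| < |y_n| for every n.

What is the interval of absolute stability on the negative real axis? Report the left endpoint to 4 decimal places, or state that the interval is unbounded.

On y'=λy, z=hλ:
  y_{n+1} = y_n + z·[7/9·y_n + 2/9·y_{n+1}] ⇒ (1 − 2/9z)y_{n+1} = (1 + 7/9z)y_n
  ⇒ R(z) = (1 + 7/9z)/(1 − 2/9z).

Boundary: |R(x)|=1, x<0.
x=-0.92: |R|=0.2362
R=−1: 1+7/9x = −1+2/9x ⇒ -5/9x=2 ⇒ x=2/(-5/9)=-3.6000
Confirm numerically:
  x=-3.452: |R|=0.95347 <1
  x=-3.183: |R|=0.86431 <1
  x=-2.685: |R|=0.68163 <1
  x=-2.006: |R|=0.38749 <1
  x=-3.676: |R|=1.02324 >1
  x=-3.627: |R|=1.00831 >1
Stable set (-3.6000, 0).

z∈(-3.6000,0).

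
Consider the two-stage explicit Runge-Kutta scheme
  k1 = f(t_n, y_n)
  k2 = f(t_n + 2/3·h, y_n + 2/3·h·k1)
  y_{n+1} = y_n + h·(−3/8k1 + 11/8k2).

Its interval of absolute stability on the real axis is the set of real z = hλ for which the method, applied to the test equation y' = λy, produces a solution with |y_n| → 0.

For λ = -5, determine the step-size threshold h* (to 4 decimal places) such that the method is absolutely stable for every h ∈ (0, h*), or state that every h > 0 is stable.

On y'=λy, z=hλ:
  k1=λy_n ⇒ h·k1=z·y_n;  k2=λ(1+2/3z)y_n ⇒ h·k2=z(1+2/3z)y_n
  y_{n+1}/y_n = 1 − 3/8z + 11/8z(1+2/3z) = 1 + z + 11/12z²
  so R(z) = 1 + z + 11/12z².

Need |R(x)|<1, x<0.
x=-1.51: |R|=1.5801
R=1: x+11/12x²=0 ⇒ x=−12/11=-1.0909; min R=1−1/(4·11/12)=0.7273>−1
Confirm numerically:
  x=-0.881: |R|=0.83048 <1
  x=-0.713: |R|=0.75300 <1
  x=-0.466: |R|=0.73306 <1
  x=-1.518: |R|=1.59430 >1
  x=-1.478: |R|=1.52444 >1
So |R|<1 on (-1.0909, 0).

(-1.0909,0); λ=-5 ⇒ h* = (12/11)/5 = 0.2182.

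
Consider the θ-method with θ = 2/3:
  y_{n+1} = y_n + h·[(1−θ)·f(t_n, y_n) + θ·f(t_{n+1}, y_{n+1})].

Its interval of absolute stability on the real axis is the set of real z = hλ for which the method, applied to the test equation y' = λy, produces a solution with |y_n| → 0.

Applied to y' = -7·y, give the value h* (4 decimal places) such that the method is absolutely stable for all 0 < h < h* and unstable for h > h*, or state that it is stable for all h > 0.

On y'=λy, z=hλ:
  y_{n+1} = y_n + z·[1/3·y_n + 2/3·y_{n+1}] ⇒ (1 − 2/3z)y_{n+1} = (1 + 1/3z)y_n
  so R(z) = (1 + 1/3z)/(1 − 2/3z).

Find x<0 with |R(x)|<1.
x=-1.76: |R|=0.1902
x=-2: |R|=0.1429
x=-10: |R|=0.3043
x=-100: |R|=0.4778
θ=2/3≥1/2 ⇒ |1+1/3x|<|1−2/3x| ∀x<0 ⇒ interval (−∞,0).

interval (−∞, 0). Any h>0 works for λ=-7.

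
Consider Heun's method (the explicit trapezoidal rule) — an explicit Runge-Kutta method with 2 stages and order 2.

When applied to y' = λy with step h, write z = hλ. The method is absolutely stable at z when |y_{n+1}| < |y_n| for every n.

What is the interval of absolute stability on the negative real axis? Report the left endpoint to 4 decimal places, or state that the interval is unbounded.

z∈(-2.0000,0).

Set f=λy, z=hλ:
  order 2, 2-stage ⇒ R(z)=1+z+z^2/2
  (e.g. R(-0.83)=0.51445, |R|=0.51445)

Boundary: |R(x)|=1, x<0.
x=-0.83: |R|=0.5145
|R(-1.62)|=0.6922 |R(-1.52)|=0.6352 |R(-1.29)|=0.5421
Bisect:
  x_lo=-2.8741 |R|=2.2560  x_hi=-0.1485 |R|=0.8625
  mid=-1.51127 |R|=0.63070 →hi
  mid=-2.19266 |R|=1.21122 →lo
  mid=-1.85197 |R|=0.86292 →hi
  mid=-2.02231 |R|=1.02256 →lo
  mid=-1.93714 |R|=0.93912 →hi
  mid=-1.97973 |R|=0.97993 →hi
  mid=-2.00102 |R|=1.00102 →lo
  mid=-1.99037 |R|=0.99042 →hi
  ...
  [-2.00002,-1.99986] ⇒ x*=-2.0000
Stable set (-2.0000, 0).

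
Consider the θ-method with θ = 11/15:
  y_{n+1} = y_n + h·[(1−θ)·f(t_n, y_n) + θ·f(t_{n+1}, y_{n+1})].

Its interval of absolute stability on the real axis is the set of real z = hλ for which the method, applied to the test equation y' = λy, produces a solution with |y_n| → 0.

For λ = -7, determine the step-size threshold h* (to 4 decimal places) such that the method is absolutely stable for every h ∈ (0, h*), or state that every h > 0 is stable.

unbounded; (−∞, 0). Any h>0 works for λ=-7.

Test eqn y'=λy, z=hλ:
  y_{n+1} = y_n + z·[4/15·y_n + 11/15·y_{n+1}] ⇒ (1 − 11/15z)y_{n+1} = (1 + 4/15z)y_n
  R(z) = (1 + 4/15z)/(1 − 11/15z).

Solve |R(x)|<1 on ℝ⁻.
x=-1.63: |R|=0.2575
x=-2: |R|=0.1892
x=-10: |R|=0.2000
x=-100: |R|=0.3453
θ=11/15≥1/2 ⇒ |1+4/15x|<|1−11/15x| ∀x<0 ⇒ unbounded interval.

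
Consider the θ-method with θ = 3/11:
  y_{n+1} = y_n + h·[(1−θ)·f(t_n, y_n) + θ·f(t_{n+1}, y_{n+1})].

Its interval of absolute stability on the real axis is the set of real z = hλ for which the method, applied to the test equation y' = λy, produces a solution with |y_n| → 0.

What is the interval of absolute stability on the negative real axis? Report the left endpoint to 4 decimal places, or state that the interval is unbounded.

Test eqn y'=λy, z=hλ:
  y_{n+1} = y_n + z·[8/11·y_n + 3/11·y_{n+1}] ⇒ (1 − 3/11z)y_{n+1} = (1 + 8/11z)y_n
  R(z) = (1 + 8/11z)/(1 − 3/11z).

Solve |R(x)|<1 on ℝ⁻.
x=-0.39: |R|=0.6475
R=−1: 1+8/11x = −1+3/11x ⇒ -5/11x=2 ⇒ x=2/(-5/11)=-4.4000
Confirm numerically:
  x=-3.510: |R|=0.79331 <1
  x=-3.333: |R|=0.74594 <1
  x=-2.686: |R|=0.55032 <1
  x=-4.973: |R|=1.11054 >1
  x=-4.832: |R|=1.08472 >1
  x=-4.712: |R|=1.06206 >1
Interval (-4.4000, 0).

(-4.4000, 0).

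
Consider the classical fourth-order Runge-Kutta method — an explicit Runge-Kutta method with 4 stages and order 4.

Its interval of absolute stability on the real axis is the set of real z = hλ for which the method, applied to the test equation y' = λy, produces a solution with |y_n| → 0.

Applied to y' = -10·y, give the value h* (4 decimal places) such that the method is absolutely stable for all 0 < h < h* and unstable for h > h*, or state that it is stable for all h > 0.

(-2.7853,0); λ=-10 ⇒ h* = 0.2785.

On y'=λy, z=hλ:
  order 4, 4-stage ⇒ R(z)=1+z+z^2/2+z^3/6+z^4/24
  (e.g. R(-1.5)=0.27344, |R|=0.27344)

Solve |R(x)|<1 on ℝ⁻.
x=-1.5: |R|=0.2734
|R(-2.24)|=0.4446 |R(-2.02)|=0.3402 |R(-1.39)|=0.2840
Bisect:
  x_lo=-3.4269 |R|=2.4841  x_hi=-0.3203 |R|=0.7259
  mid=-1.87363 |R|=0.29887 →hi
  mid=-2.65029 |R|=0.81481 →hi
  mid=-3.03861 |R|=1.45411 →lo
  mid=-2.84445 |R|=1.09292 →lo
  mid=-2.74737 |R|=0.94431 →hi
  mid=-2.79591 |R|=1.01612 →lo
  mid=-2.77164 |R|=0.97961 →hi
  mid=-2.78377 |R|=0.99771 →hi
  ...
  [-2.78548,-2.78529] ⇒ x*=-2.7853
So |R|<1 on (-2.7853, 0).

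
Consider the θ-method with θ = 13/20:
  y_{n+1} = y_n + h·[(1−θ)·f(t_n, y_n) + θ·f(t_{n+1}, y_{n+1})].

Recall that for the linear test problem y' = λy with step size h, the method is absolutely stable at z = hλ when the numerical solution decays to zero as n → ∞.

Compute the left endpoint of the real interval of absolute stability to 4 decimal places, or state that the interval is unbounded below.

(−∞, 0) — no finite endpoint.

Test eqn y'=λy, z=hλ:
  y_{n+1} = y_n + z·[7/20·y_n + 13/20·y_{n+1}] ⇒ (1 − 13/20z)y_{n+1} = (1 + 7/20z)y_n
  Hence R(z) = (1 + 7/20z)/(1 − 13/20z).

Boundary: |R(x)|=1, x<0.
x=-1.09: |R|=0.3620
x=-2: |R|=0.1304
x=-10: |R|=0.3333
x=-100: |R|=0.5152
θ=13/20≥1/2 ⇒ |1+7/20x|<|1−13/20x| ∀x<0 ⇒ stable on all of ℝ⁻.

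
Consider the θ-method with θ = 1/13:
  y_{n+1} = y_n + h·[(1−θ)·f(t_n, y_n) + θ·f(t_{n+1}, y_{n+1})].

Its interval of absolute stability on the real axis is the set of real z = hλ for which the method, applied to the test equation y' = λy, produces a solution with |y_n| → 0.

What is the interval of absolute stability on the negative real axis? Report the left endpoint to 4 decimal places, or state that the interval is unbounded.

Set f=λy, z=hλ:
  y_{n+1} = y_n + z·[12/13·y_n + 1/13·y_{n+1}] ⇒ (1 − 1/13z)y_{n+1} = (1 + 12/13z)y_n
  ⇒ R(z) = (1 + 12/13z)/(1 − 1/13z).

Solve |R(x)|<1 on ℝ⁻.
x=-1.48: |R|=0.3287
R=−1: 1+12/13x = −1+1/13x ⇒ -11/13x=2 ⇒ x=2/(-11/13)=-2.3636
Confirm numerically:
  x=-1.263: |R|=0.15116 <1
  x=-1.189: |R|=0.08937 <1
  x=-1.029: |R|=0.04648 <1
  x=-2.942: |R|=1.39907 >1
  x=-2.563: |R|=1.14091 >1
So |R|<1 on (-2.3636, 0).

z∈(-2.3636,0).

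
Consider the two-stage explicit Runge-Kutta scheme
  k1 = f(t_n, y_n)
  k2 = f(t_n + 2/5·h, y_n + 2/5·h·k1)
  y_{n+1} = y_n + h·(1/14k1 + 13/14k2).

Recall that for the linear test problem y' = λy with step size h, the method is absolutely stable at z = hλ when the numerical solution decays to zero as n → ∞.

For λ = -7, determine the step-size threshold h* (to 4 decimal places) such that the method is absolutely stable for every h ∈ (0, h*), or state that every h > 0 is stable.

Test eqn y'=λy, z=hλ:
  k1=λy_n ⇒ h·k1=z·y_n;  k2=λ(1+2/5z)y_n ⇒ h·k2=z(1+2/5z)y_n
  y_{n+1}/y_n = 1 + 1/14z + 13/14z(1+2/5z) = 1 + z + 13/35z²
  so R(z) = 1 + z + 13/35z².

Find x<0 with |R(x)|<1.
x=-1.46: |R|=0.3317
R=1: x+13/35x²=0 ⇒ x=−35/13=-2.6923; min R=1−1/(4·13/35)=0.3269>−1
Confirm numerically:
  x=-2.667: |R|=0.97493 <1
  x=-2.487: |R|=0.81035 <1
  x=-1.391: |R|=0.32767 <1
  x=-1.178: |R|=0.33743 <1
  x=-2.907: |R|=1.23181 >1
  x=-2.737: |R|=1.04543 >1
So |R|<1 on (-2.6923, 0).

(-2.6923,0); λ=-7 ⇒ h* = (35/13)/7 = 0.3846.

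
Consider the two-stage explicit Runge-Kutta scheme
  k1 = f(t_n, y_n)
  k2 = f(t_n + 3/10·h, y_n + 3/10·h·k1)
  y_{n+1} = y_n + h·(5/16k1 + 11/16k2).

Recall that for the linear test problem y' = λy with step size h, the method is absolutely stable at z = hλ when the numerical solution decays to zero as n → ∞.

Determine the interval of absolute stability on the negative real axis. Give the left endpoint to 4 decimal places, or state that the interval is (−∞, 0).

z∈(-4.8485,0).

Set f=λy, z=hλ:
  k1=λy_n ⇒ h·k1=z·y_n;  k2=λ(1+3/10z)y_n ⇒ h·k2=z(1+3/10z)y_n
  y_{n+1}/y_n = 1 + 5/16z + 11/16z(1+3/10z) = 1 + z + 33/160z²
  so R(z) = 1 + z + 33/160z².

Boundary: |R(x)|=1, x<0.
x=-1.78: |R|=0.1265
R=1: x+33/160x²=0 ⇒ x=−160/33=-4.8485; min R=1−1/(4·33/160)=-0.2121>−1
Confirm numerically:
  x=-3.946: |R|=0.26550 <1
  x=-3.848: |R|=0.20597 <1
  x=-2.061: |R|=0.18491 <1
  x=-5.254: |R|=1.43943 >1
  x=-4.924: |R|=1.07669 >1
Interval (-4.8485, 0).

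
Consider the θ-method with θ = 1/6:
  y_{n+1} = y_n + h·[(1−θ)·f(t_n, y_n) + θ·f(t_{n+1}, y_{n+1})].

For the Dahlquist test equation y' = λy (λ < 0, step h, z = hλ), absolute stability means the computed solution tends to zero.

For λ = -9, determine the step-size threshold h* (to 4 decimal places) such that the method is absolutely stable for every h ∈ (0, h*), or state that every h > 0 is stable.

(-3.0000,0); λ=-9 ⇒ h* = (3)/9 = 0.3333.

Test eqn y'=λy, z=hλ:
  y_{n+1} = y_n + z·[5/6·y_n + 1/6·y_{n+1}] ⇒ (1 − 1/6z)y_{n+1} = (1 + 5/6z)y_n
  R(z) = (1 + 5/6z)/(1 − 1/6z).

Need |R(x)|<1, x<0.
x=-1.4: |R|=0.1351
R=−1: 1+5/6x = −1+1/6x ⇒ -2/3x=2 ⇒ x=2/(-2/3)=-3.0000
Confirm numerically:
  x=-2.163: |R|=0.58986 <1
  x=-2.104: |R|=0.55775 <1
  x=-1.670: |R|=0.30639 <1
  x=-3.103: |R|=1.04526 >1
  x=-3.045: |R|=1.01990 >1
  x=-3.029: |R|=1.01285 >1
Stable set (-3.0000, 0).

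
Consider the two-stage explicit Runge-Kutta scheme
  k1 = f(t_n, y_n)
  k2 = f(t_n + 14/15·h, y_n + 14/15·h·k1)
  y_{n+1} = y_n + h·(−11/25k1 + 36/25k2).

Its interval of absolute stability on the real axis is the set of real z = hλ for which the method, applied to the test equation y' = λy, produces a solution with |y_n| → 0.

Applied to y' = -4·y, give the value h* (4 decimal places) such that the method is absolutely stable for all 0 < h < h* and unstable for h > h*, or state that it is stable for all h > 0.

(-0.7440,0); λ=-4 ⇒ h* = (125/168)/4 = 0.1860.

With y'=λy (z=hλ):
  k1=λy_n ⇒ h·k1=z·y_n;  k2=λ(1+14/15z)y_n ⇒ h·k2=z(1+14/15z)y_n
  y_{n+1}/y_n = 1 − 11/25z + 36/25z(1+14/15z) = 1 + z + 168/125z²
  Hence R(z) = 1 + z + 168/125z².

Boundary: |R(x)|=1, x<0.
x=-1.58: |R|=2.7752
R=1: x+168/125x²=0 ⇒ x=−125/168=-0.7440; min R=1−1/(4·168/125)=0.8140>−1
Confirm numerically:
  x=-0.695: |R|=0.95419 <1
  x=-0.675: |R|=0.93736 <1
  x=-0.479: |R|=0.82937 <1
  x=-0.320: |R|=0.81763 <1
  x=-1.188: |R|=1.70885 >1
  x=-1.133: |R|=1.59228 >1
So |R|<1 on (-0.7440, 0).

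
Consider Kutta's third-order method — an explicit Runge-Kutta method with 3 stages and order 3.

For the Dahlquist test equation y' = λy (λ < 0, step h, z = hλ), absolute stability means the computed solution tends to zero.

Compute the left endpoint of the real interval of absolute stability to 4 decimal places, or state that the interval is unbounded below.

Set f=λy, z=hλ:
  order 3, 3-stage ⇒ R(z)=1+z+z^2/2+z^3/6
  (e.g. R(-0.61)=0.53822, |R|=0.53822)

Need |R(x)|<1, x<0.
x=-0.61: |R|=0.5382
|R(-2.62)|=1.1853 |R(-0.68)|=0.4988 |R(-0.53)|=0.5856
Bisect:
  x_lo=-2.8663 |R|=1.6832  x_hi=-0.1975 |R|=0.8208
  mid=-1.53188 |R|=0.04232 →hi
  mid=-2.19909 |R|=0.55355 →hi
  mid=-2.53269 |R|=1.03310 →lo
  mid=-2.36589 |R|=0.77433 →hi
  mid=-2.44929 |R|=0.89867 →hi
  mid=-2.49099 |R|=0.96459 →hi
  mid=-2.51184 |R|=0.99852 →hi
  ...
  [-2.51282,-2.51266] ⇒ x*=-2.5127
So |R|<1 on (-2.5127, 0).

left endpoint -2.5127.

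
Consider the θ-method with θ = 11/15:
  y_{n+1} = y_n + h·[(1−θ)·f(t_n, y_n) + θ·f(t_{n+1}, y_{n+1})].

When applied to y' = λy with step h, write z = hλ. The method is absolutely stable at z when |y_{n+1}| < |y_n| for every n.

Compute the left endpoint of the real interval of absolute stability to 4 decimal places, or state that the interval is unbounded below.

interval (−∞, 0).

With y'=λy (z=hλ):
  y_{n+1} = y_n + z·[4/15·y_n + 11/15·y_{n+1}] ⇒ (1 − 11/15z)y_{n+1} = (1 + 4/15z)y_n
  R(z) = (1 + 4/15z)/(1 − 11/15z).

Find x<0 with |R(x)|<1.
x=-0.65: |R|=0.5598
x=-2: |R|=0.1892
x=-10: |R|=0.2000
x=-100: |R|=0.3453
θ=11/15≥1/2 ⇒ |1+4/15x|<|1−11/15x| ∀x<0 ⇒ stable on all of ℝ⁻.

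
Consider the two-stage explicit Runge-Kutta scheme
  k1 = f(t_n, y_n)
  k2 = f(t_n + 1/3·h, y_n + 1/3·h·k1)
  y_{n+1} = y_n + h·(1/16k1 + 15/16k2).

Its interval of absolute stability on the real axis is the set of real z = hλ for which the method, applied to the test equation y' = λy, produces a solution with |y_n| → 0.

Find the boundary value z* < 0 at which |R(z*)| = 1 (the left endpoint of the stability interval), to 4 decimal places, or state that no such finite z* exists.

With y'=λy (z=hλ):
  k1=λy_n ⇒ h·k1=z·y_n;  k2=λ(1+1/3z)y_n ⇒ h·k2=z(1+1/3z)y_n
  y_{n+1}/y_n = 1 + 1/16z + 15/16z(1+1/3z) = 1 + z + 5/16z²
  Hence R(z) = 1 + z + 5/16z².

Boundary: |R(x)|=1, x<0.
x=-1.62: |R|=0.2001
R=1: x+5/16x²=0 ⇒ x=−16/5=-3.2000; min R=1−1/(4·5/16)=0.2000>−1
Confirm numerically:
  x=-2.825: |R|=0.66895 <1
  x=-2.717: |R|=0.58990 <1
  x=-2.011: |R|=0.25279 <1
  x=-3.738: |R|=1.62845 >1
  x=-3.381: |R|=1.19124 >1
  x=-3.368: |R|=1.17682 >1
So |R|<1 on (-3.2000, 0).

left endpoint -3.2000.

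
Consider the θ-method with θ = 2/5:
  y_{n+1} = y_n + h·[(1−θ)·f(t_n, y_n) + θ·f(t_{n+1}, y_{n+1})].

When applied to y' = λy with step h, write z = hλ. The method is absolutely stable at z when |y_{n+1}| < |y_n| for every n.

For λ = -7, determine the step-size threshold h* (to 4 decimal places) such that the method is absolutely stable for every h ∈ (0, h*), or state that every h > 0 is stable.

Set f=λy, z=hλ:
  y_{n+1} = y_n + z·[3/5·y_n + 2/5·y_{n+1}] ⇒ (1 − 2/5z)y_{n+1} = (1 + 3/5z)y_n
  Hence R(z) = (1 + 3/5z)/(1 − 2/5z).

Find x<0 with |R(x)|<1.
x=-0.75: |R|=0.4231
R=−1: 1+3/5x = −1+2/5x ⇒ -1/5x=2 ⇒ x=2/(-1/5)=-10.0000
Confirm numerically:
  x=-8.216: |R|=0.91676 <1
  x=-7.077: |R|=0.84739 <1
  x=-5.995: |R|=0.76427 <1
  x=-10.571: |R|=1.02184 >1
  x=-10.541: |R|=1.02074 >1
  x=-10.475: |R|=1.01830 >1
Stable set (-10.0000, 0).

(-10.0000,0); λ=-7 ⇒ h* = (10)/7 = 1.4286.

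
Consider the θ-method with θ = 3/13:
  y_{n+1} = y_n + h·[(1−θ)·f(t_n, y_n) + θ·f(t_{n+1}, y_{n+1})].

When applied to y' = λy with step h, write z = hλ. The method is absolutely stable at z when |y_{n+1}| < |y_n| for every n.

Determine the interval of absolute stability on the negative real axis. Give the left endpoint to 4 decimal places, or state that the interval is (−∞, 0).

Set f=λy, z=hλ:
  y_{n+1} = y_n + z·[10/13·y_n + 3/13·y_{n+1}] ⇒ (1 − 3/13z)y_{n+1} = (1 + 10/13z)y_n
  R(z) = (1 + 10/13z)/(1 − 3/13z).

Solve |R(x)|<1 on ℝ⁻.
x=-0.45: |R|=0.5923
R=−1: 1+10/13x = −1+3/13x ⇒ -7/13x=2 ⇒ x=2/(-7/13)=-3.7143
Confirm numerically:
  x=-2.946: |R|=0.75373 <1
  x=-2.458: |R|=0.56837 <1
  x=-1.823: |R|=0.28318 <1
  x=-4.076: |R|=1.10036 >1
  x=-4.049: |R|=1.09317 >1
So |R|<1 on (-3.7143, 0).

z∈(-3.7143,0).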